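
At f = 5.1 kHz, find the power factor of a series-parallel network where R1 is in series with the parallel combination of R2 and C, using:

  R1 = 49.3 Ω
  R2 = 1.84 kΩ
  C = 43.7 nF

Step 1 — Angular frequency: ω = 2π·f = 2π·5100 = 3.204e+04 rad/s.
Step 2 — Component impedances:
  R1: Z = R = 49.3 Ω
  R2: Z = R = 1840 Ω
  C: Z = 1/(jωC) = -j/(ω·C) = 0 - j714.1 Ω
Step 3 — Parallel branch: R2 || C = 1/(1/R2 + 1/C) = 240.9 - j620.6 Ω.
Step 4 — Series with R1: Z_total = R1 + (R2 || C) = 290.2 - j620.6 Ω = 685.1∠-64.9° Ω.
Step 5 — Power factor: PF = cos(φ) = Re(Z)/|Z| = 290.17/685.12 = 0.4235.
Step 6 — Type: Im(Z) = -620.6 ⇒ leading (phase φ = -64.9°).

PF = 0.4235 (leading, φ = -64.9°)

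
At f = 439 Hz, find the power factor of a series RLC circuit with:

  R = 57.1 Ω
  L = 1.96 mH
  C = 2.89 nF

Step 1 — Angular frequency: ω = 2π·f = 2π·439 = 2758 rad/s.
Step 2 — Component impedances:
  R: Z = R = 57.1 Ω
  L: Z = jωL = j·2758·0.00196 = 0 + j5.406 Ω
  C: Z = 1/(jωC) = -j/(ω·C) = 0 - j1.254e+05 Ω
Step 3 — Series combination: Z_total = R + L + C = 57.1 - j1.254e+05 Ω = 1.254e+05∠-90.0° Ω.
Step 4 — Power factor: PF = cos(φ) = Re(Z)/|Z| = 57.1/1.2544e+05 = 0.0004552.
Step 5 — Type: Im(Z) = -1.254e+05 ⇒ leading (phase φ = -90.0°).

PF = 0.0004552 (leading, φ = -90.0°)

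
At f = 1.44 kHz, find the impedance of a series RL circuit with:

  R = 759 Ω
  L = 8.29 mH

Step 1 — Angular frequency: ω = 2π·f = 2π·1440 = 9048 rad/s.
Step 2 — Component impedances:
  R: Z = R = 759 Ω
  L: Z = jωL = j·9048·0.00829 = 0 + j75.01 Ω
Step 3 — Series combination: Z_total = R + L = 759 + j75.01 Ω = 762.7∠5.6° Ω.

Z = 759 + j75.01 Ω = 762.7∠5.6° Ω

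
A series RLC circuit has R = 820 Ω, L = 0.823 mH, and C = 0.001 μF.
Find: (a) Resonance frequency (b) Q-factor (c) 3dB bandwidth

Step 1 — Resonance: ω₀ = 1/√(LC) = 1/√(0.000823·1e-09) = 1.102e+06 rad/s.
Step 2 — f₀ = ω₀/(2π) = 1.754e+05 Hz.
Step 3 — Series Q: Q = ω₀L/R = 1.102e+06·0.000823/820 = 1.106.
Step 4 — Bandwidth: Δω = ω₀/Q = 9.964e+05 rad/s; BW = Δω/(2π) = 1.586e+05 Hz.

(a) f₀ = 1.754e+05 Hz  (b) Q = 1.106  (c) BW = 1.586e+05 Hz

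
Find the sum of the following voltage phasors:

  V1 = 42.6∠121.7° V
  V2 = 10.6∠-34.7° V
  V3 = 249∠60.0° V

Step 1 — Convert each phasor to rectangular form:
  V1 = 42.6·(cos(121.7°) + j·sin(121.7°)) = -22.39 + j36.24 V
  V2 = 10.6·(cos(-34.7°) + j·sin(-34.7°)) = 8.715 - j6.034 V
  V3 = 249·(cos(60.0°) + j·sin(60.0°)) = 124.5 + j215.6 V
Step 2 — Sum components: V_total = 110.8 + j245.9 V.
Step 3 — Convert to polar: |V_total| = 269.7 V, ∠V_total = 65.7°.

V_total = 269.7∠65.7° V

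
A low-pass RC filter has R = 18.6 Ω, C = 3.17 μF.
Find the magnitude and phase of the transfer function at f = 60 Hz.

Step 1 — Angular frequency: ω = 2π·60 = 377 rad/s.
Step 2 — Transfer function: H(jω) = 1/(1 + jωRC).
Step 3 — Denominator: 1 + jωRC = 1 + j·377·18.6·3.17e-06 = 1 + j0.02223.
Step 4 — H = 0.9995 - j0.02222.
Step 5 — Magnitude: |H| = 0.9998 (-0.0 dB); phase: φ = -1.3°.

|H| = 0.9998 (-0.0 dB), φ = -1.3°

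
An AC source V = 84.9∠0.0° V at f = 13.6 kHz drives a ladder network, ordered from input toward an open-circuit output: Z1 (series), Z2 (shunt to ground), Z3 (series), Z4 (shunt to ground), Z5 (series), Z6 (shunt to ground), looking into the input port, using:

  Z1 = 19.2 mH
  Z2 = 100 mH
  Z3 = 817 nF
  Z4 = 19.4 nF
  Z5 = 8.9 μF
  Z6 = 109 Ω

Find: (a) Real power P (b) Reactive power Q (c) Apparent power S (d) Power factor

Step 1 — Angular frequency: ω = 2π·f = 2π·1.36e+04 = 8.545e+04 rad/s.
Step 2 — Component impedances:
  Z1: Z = jωL = j·8.545e+04·0.0192 = 0 + j1641 Ω
  Z2: Z = jωL = j·8.545e+04·0.1 = 0 + j8545 Ω
  Z3: Z = 1/(jωC) = -j/(ω·C) = 0 - j14.32 Ω
  Z4: Z = 1/(jωC) = -j/(ω·C) = 0 - j603.2 Ω
  Z5: Z = 1/(jωC) = -j/(ω·C) = 0 - j1.315 Ω
  Z6: Z = R = 109 Ω
Step 3 — Ladder network (open output): work backward from the far end, alternating series and parallel combinations. Z_in = 105.9 + j1607 Ω = 1611∠86.2° Ω.
Step 4 — Source phasor: V = 84.9∠0.0° V = 84.9 V.
Step 5 — Current: I = V / Z = 0.003467 - j0.05259 A = 0.05271∠-86.2° A.
Step 6 — Complex power: S = V·I* = 0.2944 + j4.465 VA.
Step 7 — Real power: P = Re(S) = 0.2944 W.
Step 8 — Reactive power: Q = Im(S) = 4.465 VAR.
Step 9 — Apparent power: |S| = 4.475 VA.
Step 10 — Power factor: PF = P/|S| = 0.06578 (lagging).

(a) P = 0.2944 W  (b) Q = 4.465 VAR  (c) S = 4.475 VA  (d) PF = 0.06578 (lagging)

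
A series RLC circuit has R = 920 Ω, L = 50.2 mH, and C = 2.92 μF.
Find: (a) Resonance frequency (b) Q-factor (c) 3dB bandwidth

Step 1 — Resonance: ω₀ = 1/√(LC) = 1/√(0.0502·2.92e-06) = 2612 rad/s.
Step 2 — f₀ = ω₀/(2π) = 415.7 Hz.
Step 3 — Series Q: Q = ω₀L/R = 2612·0.0502/920 = 0.1425.
Step 4 — Bandwidth: Δω = ω₀/Q = 1.833e+04 rad/s; BW = Δω/(2π) = 2917 Hz.

(a) f₀ = 415.7 Hz  (b) Q = 0.1425  (c) BW = 2917 Hz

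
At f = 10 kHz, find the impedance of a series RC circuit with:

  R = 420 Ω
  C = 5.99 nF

Step 1 — Angular frequency: ω = 2π·f = 2π·1e+04 = 6.283e+04 rad/s.
Step 2 — Component impedances:
  R: Z = R = 420 Ω
  C: Z = 1/(jωC) = -j/(ω·C) = 0 - j2657 Ω
Step 3 — Series combination: Z_total = R + C = 420 - j2657 Ω = 2690∠-81.0° Ω.

Z = 420 - j2657 Ω = 2690∠-81.0° Ω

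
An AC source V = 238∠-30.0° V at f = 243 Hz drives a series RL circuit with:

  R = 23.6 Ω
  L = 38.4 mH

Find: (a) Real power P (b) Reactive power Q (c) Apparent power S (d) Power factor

Step 1 — Angular frequency: ω = 2π·f = 2π·243 = 1527 rad/s.
Step 2 — Component impedances:
  R: Z = R = 23.6 Ω
  L: Z = jωL = j·1527·0.0384 = 0 + j58.63 Ω
Step 3 — Series combination: Z_total = R + L = 23.6 + j58.63 Ω = 63.2∠68.1° Ω.
Step 4 — Source phasor: V = 238∠-30.0° V = 206.1 - j119 V.
Step 5 — Current: I = V / Z = -0.5289 - j3.728 A = 3.766∠-98.1° A.
Step 6 — Complex power: S = V·I* = 334.7 + j831.4 VA.
Step 7 — Real power: P = Re(S) = 334.7 W.
Step 8 — Reactive power: Q = Im(S) = 831.4 VAR.
Step 9 — Apparent power: |S| = 896.2 VA.
Step 10 — Power factor: PF = P/|S| = 0.3734 (lagging).

(a) P = 334.7 W  (b) Q = 831.4 VAR  (c) S = 896.2 VA  (d) PF = 0.3734 (lagging)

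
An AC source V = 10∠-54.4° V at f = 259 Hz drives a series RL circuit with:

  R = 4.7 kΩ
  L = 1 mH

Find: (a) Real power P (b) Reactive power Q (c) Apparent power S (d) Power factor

Step 1 — Angular frequency: ω = 2π·f = 2π·259 = 1627 rad/s.
Step 2 — Component impedances:
  R: Z = R = 4700 Ω
  L: Z = jωL = j·1627·0.001 = 0 + j1.627 Ω
Step 3 — Series combination: Z_total = R + L = 4700 + j1.627 Ω = 4700∠0.0° Ω.
Step 4 — Source phasor: V = 10∠-54.4° V = 5.821 - j8.131 V.
Step 5 — Current: I = V / Z = 0.001238 - j0.00173 A = 0.002128∠-54.4° A.
Step 6 — Complex power: S = V·I* = 0.02128 + j7.367e-06 VA.
Step 7 — Real power: P = Re(S) = 0.02128 W.
Step 8 — Reactive power: Q = Im(S) = 7.367e-06 VAR.
Step 9 — Apparent power: |S| = 0.02128 VA.
Step 10 — Power factor: PF = P/|S| = 1 (lagging).

(a) P = 0.02128 W  (b) Q = 7.367e-06 VAR  (c) S = 0.02128 VA  (d) PF = 1 (lagging)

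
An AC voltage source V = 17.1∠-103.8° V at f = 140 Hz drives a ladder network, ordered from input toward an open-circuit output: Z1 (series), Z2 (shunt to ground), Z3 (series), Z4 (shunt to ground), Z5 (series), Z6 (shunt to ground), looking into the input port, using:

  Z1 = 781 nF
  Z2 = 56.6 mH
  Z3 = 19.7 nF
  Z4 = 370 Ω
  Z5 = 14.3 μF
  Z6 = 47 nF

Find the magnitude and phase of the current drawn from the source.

Step 1 — Angular frequency: ω = 2π·f = 2π·140 = 879.6 rad/s.
Step 2 — Component impedances:
  Z1: Z = 1/(jωC) = -j/(ω·C) = 0 - j1456 Ω
  Z2: Z = jωL = j·879.6·0.0566 = 0 + j49.79 Ω
  Z3: Z = 1/(jωC) = -j/(ω·C) = 0 - j5.771e+04 Ω
  Z4: Z = R = 370 Ω
  Z5: Z = 1/(jωC) = -j/(ω·C) = 0 - j79.5 Ω
  Z6: Z = 1/(jωC) = -j/(ω·C) = 0 - j2.419e+04 Ω
Step 3 — Ladder network (open output): work backward from the far end, alternating series and parallel combinations. Z_in = 0.0002758 - j1406 Ω = 1406∠-90.0° Ω.
Step 4 — Source phasor: V = 17.1∠-103.8° V = -4.079 - j16.61 V.
Step 5 — Ohm's law: I = V / Z_total = (-4.079 - j16.61) / (0.0002758 - j1406) = 0.01181 - j0.002902 A.
Step 6 — Convert to polar: |I| = 0.01216 A, ∠I = -13.8°.

I = 0.01216∠-13.8° A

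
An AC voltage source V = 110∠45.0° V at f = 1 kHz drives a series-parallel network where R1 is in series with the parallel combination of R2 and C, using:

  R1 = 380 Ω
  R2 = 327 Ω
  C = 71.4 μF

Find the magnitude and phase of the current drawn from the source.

Step 1 — Angular frequency: ω = 2π·f = 2π·1000 = 6283 rad/s.
Step 2 — Component impedances:
  R1: Z = R = 380 Ω
  R2: Z = R = 327 Ω
  C: Z = 1/(jωC) = -j/(ω·C) = 0 - j2.229 Ω
Step 3 — Parallel branch: R2 || C = 1/(1/R2 + 1/C) = 0.01519 - j2.229 Ω.
Step 4 — Series with R1: Z_total = R1 + (R2 || C) = 380 - j2.229 Ω = 380∠-0.3° Ω.
Step 5 — Source phasor: V = 110∠45.0° V = 77.78 + j77.78 V.
Step 6 — Ohm's law: I = V / Z_total = (77.78 + j77.78) / (380 - j2.229) = 0.2035 + j0.2059 A.
Step 7 — Convert to polar: |I| = 0.2895 A, ∠I = 45.3°.

I = 0.2895∠45.3° A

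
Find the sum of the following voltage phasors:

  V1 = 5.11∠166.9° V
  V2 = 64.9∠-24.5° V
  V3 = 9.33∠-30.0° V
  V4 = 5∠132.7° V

Step 1 — Convert each phasor to rectangular form:
  V1 = 5.11·(cos(166.9°) + j·sin(166.9°)) = -4.977 + j1.158 V
  V2 = 64.9·(cos(-24.5°) + j·sin(-24.5°)) = 59.06 - j26.91 V
  V3 = 9.33·(cos(-30.0°) + j·sin(-30.0°)) = 8.08 - j4.665 V
  V4 = 5·(cos(132.7°) + j·sin(132.7°)) = -3.391 + j3.675 V
Step 2 — Sum components: V_total = 58.77 - j26.75 V.
Step 3 — Convert to polar: |V_total| = 64.57 V, ∠V_total = -24.5°.

V_total = 64.57∠-24.5° V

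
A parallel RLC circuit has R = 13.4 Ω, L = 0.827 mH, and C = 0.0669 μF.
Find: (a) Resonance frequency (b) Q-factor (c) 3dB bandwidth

Step 1 — Resonance: ω₀ = 1/√(LC) = 1/√(0.000827·6.69e-08) = 1.344e+05 rad/s.
Step 2 — f₀ = ω₀/(2π) = 2.14e+04 Hz.
Step 3 — Parallel Q: Q = R/(ω₀L) = 13.4/(1.344e+05·0.000827) = 0.1205.
Step 4 — Bandwidth: Δω = ω₀/Q = 1.115e+06 rad/s; BW = Δω/(2π) = 1.775e+05 Hz.

(a) f₀ = 2.14e+04 Hz  (b) Q = 0.1205  (c) BW = 1.775e+05 Hz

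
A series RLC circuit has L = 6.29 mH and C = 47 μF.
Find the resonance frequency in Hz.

Step 1 — Resonance condition Im(Z)=0 gives ω₀ = 1/√(LC).
Step 2 — ω₀ = 1/√(0.00629·4.7e-05) = 1839 rad/s.
Step 3 — f₀ = ω₀/(2π) = 292.7 Hz.

f₀ = 292.7 Hz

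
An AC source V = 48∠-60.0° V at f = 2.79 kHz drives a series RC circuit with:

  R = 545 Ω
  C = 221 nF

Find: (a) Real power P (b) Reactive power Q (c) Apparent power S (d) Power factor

Step 1 — Angular frequency: ω = 2π·f = 2π·2790 = 1.753e+04 rad/s.
Step 2 — Component impedances:
  R: Z = R = 545 Ω
  C: Z = 1/(jωC) = -j/(ω·C) = 0 - j258.1 Ω
Step 3 — Series combination: Z_total = R + C = 545 - j258.1 Ω = 603∠-25.3° Ω.
Step 4 — Source phasor: V = 48∠-60.0° V = 24 - j41.57 V.
Step 5 — Current: I = V / Z = 0.06547 - j0.04526 A = 0.0796∠-34.7° A.
Step 6 — Complex power: S = V·I* = 3.453 - j1.635 VA.
Step 7 — Real power: P = Re(S) = 3.453 W.
Step 8 — Reactive power: Q = Im(S) = -1.635 VAR.
Step 9 — Apparent power: |S| = 3.821 VA.
Step 10 — Power factor: PF = P/|S| = 0.9038 (leading).

(a) P = 3.453 W  (b) Q = -1.635 VAR  (c) S = 3.821 VA  (d) PF = 0.9038 (leading)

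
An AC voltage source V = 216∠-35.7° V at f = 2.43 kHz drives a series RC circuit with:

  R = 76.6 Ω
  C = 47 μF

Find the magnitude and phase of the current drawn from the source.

Step 1 — Angular frequency: ω = 2π·f = 2π·2430 = 1.527e+04 rad/s.
Step 2 — Component impedances:
  R: Z = R = 76.6 Ω
  C: Z = 1/(jωC) = -j/(ω·C) = 0 - j1.394 Ω
Step 3 — Series combination: Z_total = R + C = 76.6 - j1.394 Ω = 76.61∠-1.0° Ω.
Step 4 — Source phasor: V = 216∠-35.7° V = 175.4 - j126 V.
Step 5 — Ohm's law: I = V / Z_total = (175.4 - j126) / (76.6 - j1.394) = 2.319 - j1.603 A.
Step 6 — Convert to polar: |I| = 2.819 A, ∠I = -34.7°.

I = 2.819∠-34.7° A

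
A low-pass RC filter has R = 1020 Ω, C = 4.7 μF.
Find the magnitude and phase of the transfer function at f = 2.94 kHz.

Step 1 — Angular frequency: ω = 2π·2940 = 1.847e+04 rad/s.
Step 2 — Transfer function: H(jω) = 1/(1 + jωRC).
Step 3 — Denominator: 1 + jωRC = 1 + j·1.847e+04·1020·4.7e-06 = 1 + j88.56.
Step 4 — H = 0.0001275 - j0.01129.
Step 5 — Magnitude: |H| = 0.01129 (-38.9 dB); phase: φ = -89.4°.

|H| = 0.01129 (-38.9 dB), φ = -89.4°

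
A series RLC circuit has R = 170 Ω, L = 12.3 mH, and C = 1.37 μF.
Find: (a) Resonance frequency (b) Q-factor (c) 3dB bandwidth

Step 1 — Resonance condition Im(Z)=0 gives ω₀ = 1/√(LC).
Step 2 — ω₀ = 1/√(0.0123·1.37e-06) = 7703 rad/s.
Step 3 — f₀ = ω₀/(2π) = 1226 Hz.
Step 4 — Series Q: Q = ω₀L/R = 7703·0.0123/170 = 0.5574.
Step 5 — 3dB bandwidth: Δω = ω₀/Q = 1.382e+04 rad/s; BW = Δω/(2π) = 2200 Hz.

(a) f₀ = 1226 Hz  (b) Q = 0.5574  (c) BW = 2200 Hz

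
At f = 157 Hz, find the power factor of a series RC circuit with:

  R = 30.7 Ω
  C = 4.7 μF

Step 1 — Angular frequency: ω = 2π·f = 2π·157 = 986.5 rad/s.
Step 2 — Component impedances:
  R: Z = R = 30.7 Ω
  C: Z = 1/(jωC) = -j/(ω·C) = 0 - j215.7 Ω
Step 3 — Series combination: Z_total = R + C = 30.7 - j215.7 Ω = 217.9∠-81.9° Ω.
Step 4 — Power factor: PF = cos(φ) = Re(Z)/|Z| = 30.7/217.9 = 0.1409.
Step 5 — Type: Im(Z) = -215.7 ⇒ leading (phase φ = -81.9°).

PF = 0.1409 (leading, φ = -81.9°)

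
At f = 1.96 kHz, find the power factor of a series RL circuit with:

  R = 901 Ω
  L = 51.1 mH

Step 1 — Angular frequency: ω = 2π·f = 2π·1960 = 1.232e+04 rad/s.
Step 2 — Component impedances:
  R: Z = R = 901 Ω
  L: Z = jωL = j·1.232e+04·0.0511 = 0 + j629.3 Ω
Step 3 — Series combination: Z_total = R + L = 901 + j629.3 Ω = 1099∠34.9° Ω.
Step 4 — Power factor: PF = cos(φ) = Re(Z)/|Z| = 901/1099 = 0.8198.
Step 5 — Type: Im(Z) = 629.3 ⇒ lagging (phase φ = 34.9°).

PF = 0.8198 (lagging, φ = 34.9°)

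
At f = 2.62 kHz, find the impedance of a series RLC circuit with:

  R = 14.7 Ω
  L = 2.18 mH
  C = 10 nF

Step 1 — Angular frequency: ω = 2π·f = 2π·2620 = 1.646e+04 rad/s.
Step 2 — Component impedances:
  R: Z = R = 14.7 Ω
  L: Z = jωL = j·1.646e+04·0.00218 = 0 + j35.89 Ω
  C: Z = 1/(jωC) = -j/(ω·C) = 0 - j6075 Ω
Step 3 — Series combination: Z_total = R + L + C = 14.7 - j6039 Ω = 6039∠-89.9° Ω.

Z = 14.7 - j6039 Ω = 6039∠-89.9° Ω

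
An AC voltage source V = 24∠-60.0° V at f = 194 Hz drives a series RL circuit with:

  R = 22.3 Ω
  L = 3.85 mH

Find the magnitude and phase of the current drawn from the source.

Step 1 — Angular frequency: ω = 2π·f = 2π·194 = 1219 rad/s.
Step 2 — Component impedances:
  R: Z = R = 22.3 Ω
  L: Z = jωL = j·1219·0.00385 = 0 + j4.693 Ω
Step 3 — Series combination: Z_total = R + L = 22.3 + j4.693 Ω = 22.79∠11.9° Ω.
Step 4 — Source phasor: V = 24∠-60.0° V = 12 - j20.78 V.
Step 5 — Ohm's law: I = V / Z_total = (12 - j20.78) / (22.3 + j4.693) = 0.3275 - j1.001 A.
Step 6 — Convert to polar: |I| = 1.053 A, ∠I = -71.9°.

I = 1.053∠-71.9° A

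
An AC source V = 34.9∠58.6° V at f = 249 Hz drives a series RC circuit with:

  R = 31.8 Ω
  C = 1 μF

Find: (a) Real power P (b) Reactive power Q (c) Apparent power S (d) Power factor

Step 1 — Angular frequency: ω = 2π·f = 2π·249 = 1565 rad/s.
Step 2 — Component impedances:
  R: Z = R = 31.8 Ω
  C: Z = 1/(jωC) = -j/(ω·C) = 0 - j639.2 Ω
Step 3 — Series combination: Z_total = R + C = 31.8 - j639.2 Ω = 640∠-87.2° Ω.
Step 4 — Source phasor: V = 34.9∠58.6° V = 18.18 + j29.79 V.
Step 5 — Current: I = V / Z = -0.04508 + j0.03069 A = 0.05453∠145.8° A.
Step 6 — Complex power: S = V·I* = 0.09457 - j1.901 VA.
Step 7 — Real power: P = Re(S) = 0.09457 W.
Step 8 — Reactive power: Q = Im(S) = -1.901 VAR.
Step 9 — Apparent power: |S| = 1.903 VA.
Step 10 — Power factor: PF = P/|S| = 0.04969 (leading).

(a) P = 0.09457 W  (b) Q = -1.901 VAR  (c) S = 1.903 VA  (d) PF = 0.04969 (leading)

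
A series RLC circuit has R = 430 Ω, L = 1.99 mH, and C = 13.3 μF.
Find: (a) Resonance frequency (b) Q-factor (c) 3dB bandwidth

Step 1 — Resonance: ω₀ = 1/√(LC) = 1/√(0.00199·1.33e-05) = 6147 rad/s.
Step 2 — f₀ = ω₀/(2π) = 978.3 Hz.
Step 3 — Series Q: Q = ω₀L/R = 6147·0.00199/430 = 0.02845.
Step 4 — Bandwidth: Δω = ω₀/Q = 2.161e+05 rad/s; BW = Δω/(2π) = 3.439e+04 Hz.

(a) f₀ = 978.3 Hz  (b) Q = 0.02845  (c) BW = 3.439e+04 Hz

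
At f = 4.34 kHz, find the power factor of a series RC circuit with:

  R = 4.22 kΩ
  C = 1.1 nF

Step 1 — Angular frequency: ω = 2π·f = 2π·4340 = 2.727e+04 rad/s.
Step 2 — Component impedances:
  R: Z = R = 4220 Ω
  C: Z = 1/(jωC) = -j/(ω·C) = 0 - j3.334e+04 Ω
Step 3 — Series combination: Z_total = R + C = 4220 - j3.334e+04 Ω = 3.36e+04∠-82.8° Ω.
Step 4 — Power factor: PF = cos(φ) = Re(Z)/|Z| = 4220/3.36e+04 = 0.1256.
Step 5 — Type: Im(Z) = -3.334e+04 ⇒ leading (phase φ = -82.8°).

PF = 0.1256 (leading, φ = -82.8°)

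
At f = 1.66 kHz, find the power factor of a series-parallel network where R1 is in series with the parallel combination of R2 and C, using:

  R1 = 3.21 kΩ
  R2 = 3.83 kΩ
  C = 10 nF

Step 1 — Angular frequency: ω = 2π·f = 2π·1660 = 1.043e+04 rad/s.
Step 2 — Component impedances:
  R1: Z = R = 3210 Ω
  R2: Z = R = 3830 Ω
  C: Z = 1/(jωC) = -j/(ω·C) = 0 - j9588 Ω
Step 3 — Parallel branch: R2 || C = 1/(1/R2 + 1/C) = 3303 - j1319 Ω.
Step 4 — Series with R1: Z_total = R1 + (R2 || C) = 6513 - j1319 Ω = 6645∠-11.5° Ω.
Step 5 — Power factor: PF = cos(φ) = Re(Z)/|Z| = 6513/6645 = 0.9801.
Step 6 — Type: Im(Z) = -1319 ⇒ leading (phase φ = -11.5°).

PF = 0.9801 (leading, φ = -11.5°)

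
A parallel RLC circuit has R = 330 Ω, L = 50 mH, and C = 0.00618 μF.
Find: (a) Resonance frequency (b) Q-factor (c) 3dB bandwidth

Step 1 — Resonance: ω₀ = 1/√(LC) = 1/√(0.05·6.18e-09) = 5.689e+04 rad/s.
Step 2 — f₀ = ω₀/(2π) = 9054 Hz.
Step 3 — Parallel Q: Q = R/(ω₀L) = 330/(5.689e+04·0.05) = 0.116.
Step 4 — Bandwidth: Δω = ω₀/Q = 4.903e+05 rad/s; BW = Δω/(2π) = 7.804e+04 Hz.

(a) f₀ = 9054 Hz  (b) Q = 0.116  (c) BW = 7.804e+04 Hz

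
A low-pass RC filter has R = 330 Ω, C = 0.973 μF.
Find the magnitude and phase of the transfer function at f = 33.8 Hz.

Step 1 — Angular frequency: ω = 2π·33.8 = 212.4 rad/s.
Step 2 — Transfer function: H(jω) = 1/(1 + jωRC).
Step 3 — Denominator: 1 + jωRC = 1 + j·212.4·330·9.73e-07 = 1 + j0.06819.
Step 4 — H = 0.9954 - j0.06787.
Step 5 — Magnitude: |H| = 0.9977 (-0.0 dB); phase: φ = -3.9°.

|H| = 0.9977 (-0.0 dB), φ = -3.9°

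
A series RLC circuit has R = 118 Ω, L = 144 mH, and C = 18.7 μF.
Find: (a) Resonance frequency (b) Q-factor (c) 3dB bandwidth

Step 1 — Resonance: ω₀ = 1/√(LC) = 1/√(0.144·1.87e-05) = 609.4 rad/s.
Step 2 — f₀ = ω₀/(2π) = 96.99 Hz.
Step 3 — Series Q: Q = ω₀L/R = 609.4·0.144/118 = 0.7437.
Step 4 — Bandwidth: Δω = ω₀/Q = 819.4 rad/s; BW = Δω/(2π) = 130.4 Hz.

(a) f₀ = 96.99 Hz  (b) Q = 0.7437  (c) BW = 130.4 Hz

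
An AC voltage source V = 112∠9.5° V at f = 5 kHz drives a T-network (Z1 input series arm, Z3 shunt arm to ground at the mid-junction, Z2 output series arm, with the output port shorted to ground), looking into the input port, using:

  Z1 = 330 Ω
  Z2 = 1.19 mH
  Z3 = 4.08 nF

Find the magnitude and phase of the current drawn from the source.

Step 1 — Angular frequency: ω = 2π·f = 2π·5000 = 3.142e+04 rad/s.
Step 2 — Component impedances:
  Z1: Z = R = 330 Ω
  Z2: Z = jωL = j·3.142e+04·0.00119 = 0 + j37.38 Ω
  Z3: Z = 1/(jωC) = -j/(ω·C) = 0 - j7802 Ω
Step 3 — With the output port shorted to ground, the output series arm Z2 runs from the junction to ground; the shunt arm Z3 also runs from the junction to ground. They appear in parallel: Z3 || Z2 = 0 + j37.56 Ω.
Step 4 — Series with input arm Z1: Z_in = Z1 + (Z3 || Z2) = 330 + j37.56 Ω = 332.1∠6.5° Ω.
Step 5 — Source phasor: V = 112∠9.5° V = 110.5 + j18.49 V.
Step 6 — Ohm's law: I = V / Z_total = (110.5 + j18.49) / (330 + j37.56) = 0.3368 + j0.01768 A.
Step 7 — Convert to polar: |I| = 0.3372 A, ∠I = 3.0°.

I = 0.3372∠3.0° A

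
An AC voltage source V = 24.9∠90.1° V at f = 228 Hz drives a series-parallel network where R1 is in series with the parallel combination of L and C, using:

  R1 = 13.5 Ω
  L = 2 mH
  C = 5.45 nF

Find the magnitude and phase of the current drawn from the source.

Step 1 — Angular frequency: ω = 2π·f = 2π·228 = 1433 rad/s.
Step 2 — Component impedances:
  R1: Z = R = 13.5 Ω
  L: Z = jωL = j·1433·0.002 = 0 + j2.865 Ω
  C: Z = 1/(jωC) = -j/(ω·C) = 0 - j1.281e+05 Ω
Step 3 — Parallel branch: L || C = 1/(1/L + 1/C) = 0 + j2.865 Ω.
Step 4 — Series with R1: Z_total = R1 + (L || C) = 13.5 + j2.865 Ω = 13.8∠12.0° Ω.
Step 5 — Source phasor: V = 24.9∠90.1° V = -0.04346 + j24.9 V.
Step 6 — Ohm's law: I = V / Z_total = (-0.04346 + j24.9) / (13.5 + j2.865) = 0.3715 + j1.766 A.
Step 7 — Convert to polar: |I| = 1.804 A, ∠I = 78.1°.

I = 1.804∠78.1° A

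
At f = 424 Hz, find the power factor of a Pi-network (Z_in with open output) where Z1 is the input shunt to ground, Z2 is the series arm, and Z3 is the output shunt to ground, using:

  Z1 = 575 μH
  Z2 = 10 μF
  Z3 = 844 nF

Step 1 — Angular frequency: ω = 2π·f = 2π·424 = 2664 rad/s.
Step 2 — Component impedances:
  Z1: Z = jωL = j·2664·0.000575 = 0 + j1.532 Ω
  Z2: Z = 1/(jωC) = -j/(ω·C) = 0 - j37.54 Ω
  Z3: Z = 1/(jωC) = -j/(ω·C) = 0 - j444.7 Ω
Step 3 — With open output, the series arm Z2 and the output shunt Z3 appear in series to ground: Z2 + Z3 = 0 - j482.3 Ω.
Step 4 — Parallel with input shunt Z1: Z_in = Z1 || (Z2 + Z3) = 0 + j1.537 Ω = 1.537∠90.0° Ω.
Step 5 — Power factor: PF = cos(φ) = Re(Z)/|Z| = -0/1.537 = -0.
Step 6 — Type: Im(Z) = 1.537 ⇒ lagging (phase φ = 90.0°).

PF = -0 (lagging, φ = 90.0°)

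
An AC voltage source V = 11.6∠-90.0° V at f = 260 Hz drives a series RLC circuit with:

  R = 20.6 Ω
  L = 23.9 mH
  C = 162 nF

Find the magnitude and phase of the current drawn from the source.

Step 1 — Angular frequency: ω = 2π·f = 2π·260 = 1634 rad/s.
Step 2 — Component impedances:
  R: Z = R = 20.6 Ω
  L: Z = jωL = j·1634·0.0239 = 0 + j39.04 Ω
  C: Z = 1/(jωC) = -j/(ω·C) = 0 - j3779 Ω
Step 3 — Series combination: Z_total = R + L + C = 20.6 - j3740 Ω = 3740∠-89.7° Ω.
Step 4 — Source phasor: V = 11.6∠-90.0° V = 0 - j11.6 V.
Step 5 — Ohm's law: I = V / Z_total = (0 - j11.6) / (20.6 - j3740) = 0.003102 - j1.709e-05 A.
Step 6 — Convert to polar: |I| = 0.003102 A, ∠I = -0.3°.

I = 0.003102∠-0.3° A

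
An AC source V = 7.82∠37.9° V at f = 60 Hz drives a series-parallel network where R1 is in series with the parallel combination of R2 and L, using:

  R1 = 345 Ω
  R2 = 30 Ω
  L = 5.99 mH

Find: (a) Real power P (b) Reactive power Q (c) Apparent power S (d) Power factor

Step 1 — Angular frequency: ω = 2π·f = 2π·60 = 377 rad/s.
Step 2 — Component impedances:
  R1: Z = R = 345 Ω
  R2: Z = R = 30 Ω
  L: Z = jωL = j·377·0.00599 = 0 + j2.258 Ω
Step 3 — Parallel branch: R2 || L = 1/(1/R2 + 1/L) = 0.169 + j2.245 Ω.
Step 4 — Series with R1: Z_total = R1 + (R2 || L) = 345.2 + j2.245 Ω = 345.2∠0.4° Ω.
Step 5 — Source phasor: V = 7.82∠37.9° V = 6.171 + j4.804 V.
Step 6 — Current: I = V / Z = 0.01797 + j0.0138 A = 0.02266∠37.5° A.
Step 7 — Complex power: S = V·I* = 0.1772 + j0.001152 VA.
Step 8 — Real power: P = Re(S) = 0.1772 W.
Step 9 — Reactive power: Q = Im(S) = 0.001152 VAR.
Step 10 — Apparent power: |S| = 0.1772 VA.
Step 11 — Power factor: PF = P/|S| = 1 (lagging).

(a) P = 0.1772 W  (b) Q = 0.001152 VAR  (c) S = 0.1772 VA  (d) PF = 1 (lagging)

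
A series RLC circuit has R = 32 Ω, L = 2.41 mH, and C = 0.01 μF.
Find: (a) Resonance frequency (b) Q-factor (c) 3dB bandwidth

Step 1 — Resonance condition Im(Z)=0 gives ω₀ = 1/√(LC).
Step 2 — ω₀ = 1/√(0.00241·1e-08) = 2.037e+05 rad/s.
Step 3 — f₀ = ω₀/(2π) = 3.242e+04 Hz.
Step 4 — Series Q: Q = ω₀L/R = 2.037e+05·0.00241/32 = 15.34.
Step 5 — 3dB bandwidth: Δω = ω₀/Q = 1.328e+04 rad/s; BW = Δω/(2π) = 2113 Hz.

(a) f₀ = 3.242e+04 Hz  (b) Q = 15.34  (c) BW = 2113 Hz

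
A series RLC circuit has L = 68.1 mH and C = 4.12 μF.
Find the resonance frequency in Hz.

Step 1 — Resonance condition Im(Z)=0 gives ω₀ = 1/√(LC).
Step 2 — ω₀ = 1/√(0.0681·4.12e-06) = 1888 rad/s.
Step 3 — f₀ = ω₀/(2π) = 300.5 Hz.

f₀ = 300.5 Hz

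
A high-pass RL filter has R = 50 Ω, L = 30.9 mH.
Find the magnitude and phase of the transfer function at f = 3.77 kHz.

Step 1 — Angular frequency: ω = 2π·3770 = 2.369e+04 rad/s.
Step 2 — Transfer function: H(jω) = jωL/(R + jωL).
Step 3 — Numerator jωL = j·731.9; denominator R + jωL = 50 + j731.9.
Step 4 — H = 0.9954 + j0.06799.
Step 5 — Magnitude: |H| = 0.9977 (-0.0 dB); phase: φ = 3.9°.

|H| = 0.9977 (-0.0 dB), φ = 3.9°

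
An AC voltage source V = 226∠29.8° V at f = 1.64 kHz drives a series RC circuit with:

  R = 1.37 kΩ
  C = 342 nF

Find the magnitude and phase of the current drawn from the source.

Step 1 — Angular frequency: ω = 2π·f = 2π·1640 = 1.03e+04 rad/s.
Step 2 — Component impedances:
  R: Z = R = 1370 Ω
  C: Z = 1/(jωC) = -j/(ω·C) = 0 - j283.8 Ω
Step 3 — Series combination: Z_total = R + C = 1370 - j283.8 Ω = 1399∠-11.7° Ω.
Step 4 — Source phasor: V = 226∠29.8° V = 196.1 + j112.3 V.
Step 5 — Ohm's law: I = V / Z_total = (196.1 + j112.3) / (1370 - j283.8) = 0.121 + j0.107 A.
Step 6 — Convert to polar: |I| = 0.1615 A, ∠I = 41.5°.

I = 0.1615∠41.5° A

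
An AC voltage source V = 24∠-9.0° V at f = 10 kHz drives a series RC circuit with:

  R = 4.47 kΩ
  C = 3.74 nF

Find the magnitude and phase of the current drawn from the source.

Step 1 — Angular frequency: ω = 2π·f = 2π·1e+04 = 6.283e+04 rad/s.
Step 2 — Component impedances:
  R: Z = R = 4470 Ω
  C: Z = 1/(jωC) = -j/(ω·C) = 0 - j4255 Ω
Step 3 — Series combination: Z_total = R + C = 4470 - j4255 Ω = 6172∠-43.6° Ω.
Step 4 — Source phasor: V = 24∠-9.0° V = 23.7 - j3.754 V.
Step 5 — Ohm's law: I = V / Z_total = (23.7 - j3.754) / (4470 - j4255) = 0.003201 + j0.002208 A.
Step 6 — Convert to polar: |I| = 0.003889 A, ∠I = 34.6°.

I = 0.003889∠34.6° A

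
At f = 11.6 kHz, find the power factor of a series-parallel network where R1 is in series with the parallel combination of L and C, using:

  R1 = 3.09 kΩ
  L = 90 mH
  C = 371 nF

Step 1 — Angular frequency: ω = 2π·f = 2π·1.16e+04 = 7.288e+04 rad/s.
Step 2 — Component impedances:
  R1: Z = R = 3090 Ω
  L: Z = jωL = j·7.288e+04·0.09 = 0 + j6560 Ω
  C: Z = 1/(jωC) = -j/(ω·C) = 0 - j36.98 Ω
Step 3 — Parallel branch: L || C = 1/(1/L + 1/C) = 0 - j37.19 Ω.
Step 4 — Series with R1: Z_total = R1 + (L || C) = 3090 - j37.19 Ω = 3090∠-0.7° Ω.
Step 5 — Power factor: PF = cos(φ) = Re(Z)/|Z| = 3090/3090.2 = 0.9999.
Step 6 — Type: Im(Z) = -37.19 ⇒ leading (phase φ = -0.7°).

PF = 0.9999 (leading, φ = -0.7°)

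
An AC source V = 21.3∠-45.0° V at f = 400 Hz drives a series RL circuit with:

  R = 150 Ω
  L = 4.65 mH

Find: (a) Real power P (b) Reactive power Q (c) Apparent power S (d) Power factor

Step 1 — Angular frequency: ω = 2π·f = 2π·400 = 2513 rad/s.
Step 2 — Component impedances:
  R: Z = R = 150 Ω
  L: Z = jωL = j·2513·0.00465 = 0 + j11.69 Ω
Step 3 — Series combination: Z_total = R + L = 150 + j11.69 Ω = 150.5∠4.5° Ω.
Step 4 — Source phasor: V = 21.3∠-45.0° V = 15.06 - j15.06 V.
Step 5 — Current: I = V / Z = 0.09203 - j0.1076 A = 0.1416∠-49.5° A.
Step 6 — Complex power: S = V·I* = 3.006 + j0.2342 VA.
Step 7 — Real power: P = Re(S) = 3.006 W.
Step 8 — Reactive power: Q = Im(S) = 0.2342 VAR.
Step 9 — Apparent power: |S| = 3.015 VA.
Step 10 — Power factor: PF = P/|S| = 0.997 (lagging).

(a) P = 3.006 W  (b) Q = 0.2342 VAR  (c) S = 3.015 VA  (d) PF = 0.997 (lagging)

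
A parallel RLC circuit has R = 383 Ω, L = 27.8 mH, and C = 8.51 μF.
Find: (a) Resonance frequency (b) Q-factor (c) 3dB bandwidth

Step 1 — Resonance: ω₀ = 1/√(LC) = 1/√(0.0278·8.51e-06) = 2056 rad/s.
Step 2 — f₀ = ω₀/(2π) = 327.2 Hz.
Step 3 — Parallel Q: Q = R/(ω₀L) = 383/(2056·0.0278) = 6.701.
Step 4 — Bandwidth: Δω = ω₀/Q = 306.8 rad/s; BW = Δω/(2π) = 48.83 Hz.

(a) f₀ = 327.2 Hz  (b) Q = 6.701  (c) BW = 48.83 Hz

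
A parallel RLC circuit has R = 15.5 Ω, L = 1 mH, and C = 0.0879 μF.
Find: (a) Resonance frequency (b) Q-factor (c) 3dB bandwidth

Step 1 — Resonance: ω₀ = 1/√(LC) = 1/√(0.001·8.79e-08) = 1.067e+05 rad/s.
Step 2 — f₀ = ω₀/(2π) = 1.698e+04 Hz.
Step 3 — Parallel Q: Q = R/(ω₀L) = 15.5/(1.067e+05·0.001) = 0.1453.
Step 4 — Bandwidth: Δω = ω₀/Q = 7.34e+05 rad/s; BW = Δω/(2π) = 1.168e+05 Hz.

(a) f₀ = 1.698e+04 Hz  (b) Q = 0.1453  (c) BW = 1.168e+05 Hz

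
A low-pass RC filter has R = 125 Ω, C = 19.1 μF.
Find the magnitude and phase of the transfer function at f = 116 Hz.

Step 1 — Angular frequency: ω = 2π·116 = 728.8 rad/s.
Step 2 — Transfer function: H(jω) = 1/(1 + jωRC).
Step 3 — Denominator: 1 + jωRC = 1 + j·728.8·125·1.91e-05 = 1 + j1.74.
Step 4 — H = 0.2483 - j0.432.
Step 5 — Magnitude: |H| = 0.4983 (-6.1 dB); phase: φ = -60.1°.

|H| = 0.4983 (-6.1 dB), φ = -60.1°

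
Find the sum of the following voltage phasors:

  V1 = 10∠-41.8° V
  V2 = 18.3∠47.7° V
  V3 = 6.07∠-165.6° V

Step 1 — Convert each phasor to rectangular form:
  V1 = 10·(cos(-41.8°) + j·sin(-41.8°)) = 7.455 - j6.665 V
  V2 = 18.3·(cos(47.7°) + j·sin(47.7°)) = 12.32 + j13.54 V
  V3 = 6.07·(cos(-165.6°) + j·sin(-165.6°)) = -5.879 - j1.51 V
Step 2 — Sum components: V_total = 13.89 + j5.36 V.
Step 3 — Convert to polar: |V_total| = 14.89 V, ∠V_total = 21.1°.

V_total = 14.89∠21.1° V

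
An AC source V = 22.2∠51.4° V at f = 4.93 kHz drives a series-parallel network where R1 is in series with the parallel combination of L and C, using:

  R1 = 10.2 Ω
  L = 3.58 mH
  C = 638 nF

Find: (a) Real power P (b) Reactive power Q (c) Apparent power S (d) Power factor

Step 1 — Angular frequency: ω = 2π·f = 2π·4930 = 3.098e+04 rad/s.
Step 2 — Component impedances:
  R1: Z = R = 10.2 Ω
  L: Z = jωL = j·3.098e+04·0.00358 = 0 + j110.9 Ω
  C: Z = 1/(jωC) = -j/(ω·C) = 0 - j50.6 Ω
Step 3 — Parallel branch: L || C = 1/(1/L + 1/C) = 0 - j93.07 Ω.
Step 4 — Series with R1: Z_total = R1 + (L || C) = 10.2 - j93.07 Ω = 93.62∠-83.7° Ω.
Step 5 — Source phasor: V = 22.2∠51.4° V = 13.85 + j17.35 V.
Step 6 — Current: I = V / Z = -0.1681 + j0.1672 A = 0.2371∠135.1° A.
Step 7 — Complex power: S = V·I* = 0.5735 - j5.233 VA.
Step 8 — Real power: P = Re(S) = 0.5735 W.
Step 9 — Reactive power: Q = Im(S) = -5.233 VAR.
Step 10 — Apparent power: |S| = 5.264 VA.
Step 11 — Power factor: PF = P/|S| = 0.1089 (leading).

(a) P = 0.5735 W  (b) Q = -5.233 VAR  (c) S = 5.264 VA  (d) PF = 0.1089 (leading)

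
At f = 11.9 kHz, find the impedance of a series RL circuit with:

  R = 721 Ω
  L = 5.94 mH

Step 1 — Angular frequency: ω = 2π·f = 2π·1.19e+04 = 7.477e+04 rad/s.
Step 2 — Component impedances:
  R: Z = R = 721 Ω
  L: Z = jωL = j·7.477e+04·0.00594 = 0 + j444.1 Ω
Step 3 — Series combination: Z_total = R + L = 721 + j444.1 Ω = 846.8∠31.6° Ω.

Z = 721 + j444.1 Ω = 846.8∠31.6° Ω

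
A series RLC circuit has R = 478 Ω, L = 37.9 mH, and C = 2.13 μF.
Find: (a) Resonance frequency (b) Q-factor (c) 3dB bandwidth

Step 1 — Resonance condition Im(Z)=0 gives ω₀ = 1/√(LC).
Step 2 — ω₀ = 1/√(0.0379·2.13e-06) = 3520 rad/s.
Step 3 — f₀ = ω₀/(2π) = 560.2 Hz.
Step 4 — Series Q: Q = ω₀L/R = 3520·0.0379/478 = 0.2791.
Step 5 — 3dB bandwidth: Δω = ω₀/Q = 1.261e+04 rad/s; BW = Δω/(2π) = 2007 Hz.

(a) f₀ = 560.2 Hz  (b) Q = 0.2791  (c) BW = 2007 Hz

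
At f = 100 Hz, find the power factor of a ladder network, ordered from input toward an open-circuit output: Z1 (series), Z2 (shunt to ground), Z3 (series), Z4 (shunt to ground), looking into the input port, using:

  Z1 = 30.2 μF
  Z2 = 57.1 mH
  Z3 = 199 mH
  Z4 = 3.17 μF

Step 1 — Angular frequency: ω = 2π·f = 2π·100 = 628.3 rad/s.
Step 2 — Component impedances:
  Z1: Z = 1/(jωC) = -j/(ω·C) = 0 - j52.7 Ω
  Z2: Z = jωL = j·628.3·0.0571 = 0 + j35.88 Ω
  Z3: Z = jωL = j·628.3·0.199 = 0 + j125 Ω
  Z4: Z = 1/(jωC) = -j/(ω·C) = 0 - j502.1 Ω
Step 3 — Ladder network (open output): work backward from the far end, alternating series and parallel combinations. Z_in = 0 - j13.05 Ω = 13.05∠-90.0° Ω.
Step 4 — Power factor: PF = cos(φ) = Re(Z)/|Z| = 0/13.05 = 0.
Step 5 — Type: Im(Z) = -13.05 ⇒ leading (phase φ = -90.0°).

PF = 0 (leading, φ = -90.0°)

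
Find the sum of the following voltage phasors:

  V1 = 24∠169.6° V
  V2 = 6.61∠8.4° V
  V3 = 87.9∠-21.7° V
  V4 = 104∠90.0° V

Step 1 — Convert each phasor to rectangular form:
  V1 = 24·(cos(169.6°) + j·sin(169.6°)) = -23.61 + j4.332 V
  V2 = 6.61·(cos(8.4°) + j·sin(8.4°)) = 6.539 + j0.9656 V
  V3 = 87.9·(cos(-21.7°) + j·sin(-21.7°)) = 81.67 - j32.5 V
  V4 = 104·(cos(90.0°) + j·sin(90.0°)) = 0 + j104 V
Step 2 — Sum components: V_total = 64.6 + j76.8 V.
Step 3 — Convert to polar: |V_total| = 100.4 V, ∠V_total = 49.9°.

V_total = 100.4∠49.9° V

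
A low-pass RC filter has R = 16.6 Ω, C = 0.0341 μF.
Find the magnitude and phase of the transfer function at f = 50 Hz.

Step 1 — Angular frequency: ω = 2π·50 = 314.2 rad/s.
Step 2 — Transfer function: H(jω) = 1/(1 + jωRC).
Step 3 — Denominator: 1 + jωRC = 1 + j·314.2·16.6·3.41e-08 = 1 + j0.0001778.
Step 4 — H = 1 - j0.0001778.
Step 5 — Magnitude: |H| = 1 (-0.0 dB); phase: φ = -0.0°.

|H| = 1 (-0.0 dB), φ = -0.0°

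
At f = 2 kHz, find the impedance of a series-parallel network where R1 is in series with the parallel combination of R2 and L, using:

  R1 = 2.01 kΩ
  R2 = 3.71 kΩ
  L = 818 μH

Step 1 — Angular frequency: ω = 2π·f = 2π·2000 = 1.257e+04 rad/s.
Step 2 — Component impedances:
  R1: Z = R = 2010 Ω
  R2: Z = R = 3710 Ω
  L: Z = jωL = j·1.257e+04·0.000818 = 0 + j10.28 Ω
Step 3 — Parallel branch: R2 || L = 1/(1/R2 + 1/L) = 0.02848 + j10.28 Ω.
Step 4 — Series with R1: Z_total = R1 + (R2 || L) = 2010 + j10.28 Ω = 2010∠0.3° Ω.

Z = 2010 + j10.28 Ω = 2010∠0.3° Ω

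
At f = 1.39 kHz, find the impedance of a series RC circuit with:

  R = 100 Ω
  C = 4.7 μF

Step 1 — Angular frequency: ω = 2π·f = 2π·1390 = 8734 rad/s.
Step 2 — Component impedances:
  R: Z = R = 100 Ω
  C: Z = 1/(jωC) = -j/(ω·C) = 0 - j24.36 Ω
Step 3 — Series combination: Z_total = R + C = 100 - j24.36 Ω = 102.9∠-13.7° Ω.

Z = 100 - j24.36 Ω = 102.9∠-13.7° Ω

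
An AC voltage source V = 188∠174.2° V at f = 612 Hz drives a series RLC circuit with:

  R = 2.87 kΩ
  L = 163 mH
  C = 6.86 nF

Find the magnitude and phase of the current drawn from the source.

Step 1 — Angular frequency: ω = 2π·f = 2π·612 = 3845 rad/s.
Step 2 — Component impedances:
  R: Z = R = 2870 Ω
  L: Z = jωL = j·3845·0.163 = 0 + j626.8 Ω
  C: Z = 1/(jωC) = -j/(ω·C) = 0 - j3.791e+04 Ω
Step 3 — Series combination: Z_total = R + L + C = 2870 - j3.728e+04 Ω = 3.739e+04∠-85.6° Ω.
Step 4 — Source phasor: V = 188∠174.2° V = -187 + j19 V.
Step 5 — Ohm's law: I = V / Z_total = (-187 + j19) / (2870 - j3.728e+04) = -0.0008905 - j0.004948 A.
Step 6 — Convert to polar: |I| = 0.005028 A, ∠I = -100.2°.

I = 0.005028∠-100.2° A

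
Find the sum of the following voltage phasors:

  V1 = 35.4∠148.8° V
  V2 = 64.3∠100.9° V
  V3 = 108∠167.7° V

Step 1 — Convert each phasor to rectangular form:
  V1 = 35.4·(cos(148.8°) + j·sin(148.8°)) = -30.28 + j18.34 V
  V2 = 64.3·(cos(100.9°) + j·sin(100.9°)) = -12.16 + j63.14 V
  V3 = 108·(cos(167.7°) + j·sin(167.7°)) = -105.5 + j23.01 V
Step 2 — Sum components: V_total = -148 + j104.5 V.
Step 3 — Convert to polar: |V_total| = 181.1 V, ∠V_total = 144.8°.

V_total = 181.1∠144.8° V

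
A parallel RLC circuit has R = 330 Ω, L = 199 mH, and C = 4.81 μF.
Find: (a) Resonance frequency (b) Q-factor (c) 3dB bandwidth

Step 1 — Resonance: ω₀ = 1/√(LC) = 1/√(0.199·4.81e-06) = 1022 rad/s.
Step 2 — f₀ = ω₀/(2π) = 162.7 Hz.
Step 3 — Parallel Q: Q = R/(ω₀L) = 330/(1022·0.199) = 1.622.
Step 4 — Bandwidth: Δω = ω₀/Q = 630 rad/s; BW = Δω/(2π) = 100.3 Hz.

(a) f₀ = 162.7 Hz  (b) Q = 1.622  (c) BW = 100.3 Hz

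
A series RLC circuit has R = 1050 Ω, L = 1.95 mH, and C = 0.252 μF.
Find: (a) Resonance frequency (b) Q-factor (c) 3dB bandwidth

Step 1 — Resonance condition Im(Z)=0 gives ω₀ = 1/√(LC).
Step 2 — ω₀ = 1/√(0.00195·2.52e-07) = 4.511e+04 rad/s.
Step 3 — f₀ = ω₀/(2π) = 7180 Hz.
Step 4 — Series Q: Q = ω₀L/R = 4.511e+04·0.00195/1050 = 0.08378.
Step 5 — 3dB bandwidth: Δω = ω₀/Q = 5.385e+05 rad/s; BW = Δω/(2π) = 8.57e+04 Hz.

(a) f₀ = 7180 Hz  (b) Q = 0.08378  (c) BW = 8.57e+04 Hz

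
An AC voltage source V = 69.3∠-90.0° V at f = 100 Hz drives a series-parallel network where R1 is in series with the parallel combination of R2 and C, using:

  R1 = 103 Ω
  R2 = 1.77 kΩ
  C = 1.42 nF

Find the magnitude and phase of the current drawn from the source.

Step 1 — Angular frequency: ω = 2π·f = 2π·100 = 628.3 rad/s.
Step 2 — Component impedances:
  R1: Z = R = 103 Ω
  R2: Z = R = 1770 Ω
  C: Z = 1/(jωC) = -j/(ω·C) = 0 - j1.121e+06 Ω
Step 3 — Parallel branch: R2 || C = 1/(1/R2 + 1/C) = 1770 - j2.795 Ω.
Step 4 — Series with R1: Z_total = R1 + (R2 || C) = 1873 - j2.795 Ω = 1873∠-0.1° Ω.
Step 5 — Source phasor: V = 69.3∠-90.0° V = 0 - j69.3 V.
Step 6 — Ohm's law: I = V / Z_total = (0 - j69.3) / (1873 - j2.795) = 5.522e-05 - j0.037 A.
Step 7 — Convert to polar: |I| = 0.037 A, ∠I = -89.9°.

I = 0.037∠-89.9° A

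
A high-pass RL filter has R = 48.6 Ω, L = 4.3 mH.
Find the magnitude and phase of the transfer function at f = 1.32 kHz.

Step 1 — Angular frequency: ω = 2π·1320 = 8294 rad/s.
Step 2 — Transfer function: H(jω) = jωL/(R + jωL).
Step 3 — Numerator jωL = j·35.66; denominator R + jωL = 48.6 + j35.66.
Step 4 — H = 0.35 + j0.477.
Step 5 — Magnitude: |H| = 0.5916 (-4.6 dB); phase: φ = 53.7°.

|H| = 0.5916 (-4.6 dB), φ = 53.7°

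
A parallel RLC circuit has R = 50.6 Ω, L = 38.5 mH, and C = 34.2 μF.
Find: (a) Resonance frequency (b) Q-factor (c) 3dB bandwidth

Step 1 — Resonance: ω₀ = 1/√(LC) = 1/√(0.0385·3.42e-05) = 871.5 rad/s.
Step 2 — f₀ = ω₀/(2π) = 138.7 Hz.
Step 3 — Parallel Q: Q = R/(ω₀L) = 50.6/(871.5·0.0385) = 1.508.
Step 4 — Bandwidth: Δω = ω₀/Q = 577.9 rad/s; BW = Δω/(2π) = 91.97 Hz.

(a) f₀ = 138.7 Hz  (b) Q = 1.508  (c) BW = 91.97 Hz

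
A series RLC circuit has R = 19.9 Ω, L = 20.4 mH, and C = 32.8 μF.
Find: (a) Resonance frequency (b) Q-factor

Step 1 — Resonance condition Im(Z)=0 gives ω₀ = 1/√(LC).
Step 2 — ω₀ = 1/√(0.0204·3.28e-05) = 1222 rad/s.
Step 3 — f₀ = ω₀/(2π) = 194.6 Hz.
Step 4 — Series Q: Q = ω₀L/R = 1222·0.0204/19.9 = 1.253.

(a) f₀ = 194.6 Hz  (b) Q = 1.253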